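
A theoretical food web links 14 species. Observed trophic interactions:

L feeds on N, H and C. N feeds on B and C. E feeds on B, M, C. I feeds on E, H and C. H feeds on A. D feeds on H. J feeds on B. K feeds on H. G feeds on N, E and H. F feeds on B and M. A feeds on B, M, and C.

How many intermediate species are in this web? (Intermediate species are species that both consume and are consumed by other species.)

Intermediate species (has both prey and predators): A, E, N, H.
Count: 4.

4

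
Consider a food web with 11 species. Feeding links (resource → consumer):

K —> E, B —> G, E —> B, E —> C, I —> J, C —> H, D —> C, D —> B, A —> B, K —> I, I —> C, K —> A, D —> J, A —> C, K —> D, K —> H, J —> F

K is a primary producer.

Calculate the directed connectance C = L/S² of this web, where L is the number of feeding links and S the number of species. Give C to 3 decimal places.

C = 0.140

The web has S = 11 species and L = 17 feeding links.
C = L / S² = 17 / 121 = 0.1405 ≈ 0.140.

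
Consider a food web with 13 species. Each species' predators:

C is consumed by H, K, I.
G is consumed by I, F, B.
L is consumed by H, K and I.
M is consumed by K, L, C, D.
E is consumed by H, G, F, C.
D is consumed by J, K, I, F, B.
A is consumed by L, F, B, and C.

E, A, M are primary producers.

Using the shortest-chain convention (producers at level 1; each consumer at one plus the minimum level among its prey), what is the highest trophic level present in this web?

3

Producers (level 1): E, A, M.
Following each consumer down to its lowest-level prey: E → G → I (levels 1 through 3).
All prey of I (G 2, L 2, C 2, D 2) are at level 2 or above, so I is at level 1 + 2 = 3.
Every consumer has at least one prey at level 2 or below, so none exceeds level 3.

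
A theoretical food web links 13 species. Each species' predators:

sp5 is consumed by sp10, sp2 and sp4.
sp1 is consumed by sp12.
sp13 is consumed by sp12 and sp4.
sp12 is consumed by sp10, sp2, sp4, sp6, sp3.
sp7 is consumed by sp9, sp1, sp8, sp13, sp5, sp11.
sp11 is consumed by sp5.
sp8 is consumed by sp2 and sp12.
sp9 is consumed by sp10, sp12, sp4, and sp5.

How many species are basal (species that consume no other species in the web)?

Basal species (no prey listed): sp7.
Count: 1.

1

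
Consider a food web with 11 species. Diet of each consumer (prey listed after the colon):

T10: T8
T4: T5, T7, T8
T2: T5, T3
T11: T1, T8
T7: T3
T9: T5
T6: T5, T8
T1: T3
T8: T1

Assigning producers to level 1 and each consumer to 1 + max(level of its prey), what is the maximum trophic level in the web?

Producers (level 1): T5, T3.
T3 → T1 → T8 → T4 gives T4 level 4.
No species has a prey at level 4, so no species reaches level 5.

4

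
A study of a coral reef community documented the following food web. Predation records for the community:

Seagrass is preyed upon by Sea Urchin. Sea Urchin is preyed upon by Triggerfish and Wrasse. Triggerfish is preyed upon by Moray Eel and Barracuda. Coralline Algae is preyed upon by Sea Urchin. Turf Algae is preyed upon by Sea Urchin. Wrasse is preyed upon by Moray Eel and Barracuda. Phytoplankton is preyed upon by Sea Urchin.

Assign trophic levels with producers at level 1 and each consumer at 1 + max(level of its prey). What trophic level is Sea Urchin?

Seagrass is a producer → level 1.
Sea Urchin eats Seagrass (level 1); other prey at levels: Phytoplankton 1, Coralline Algae 1, Turf Algae 1 → level 2.

Trophic level 2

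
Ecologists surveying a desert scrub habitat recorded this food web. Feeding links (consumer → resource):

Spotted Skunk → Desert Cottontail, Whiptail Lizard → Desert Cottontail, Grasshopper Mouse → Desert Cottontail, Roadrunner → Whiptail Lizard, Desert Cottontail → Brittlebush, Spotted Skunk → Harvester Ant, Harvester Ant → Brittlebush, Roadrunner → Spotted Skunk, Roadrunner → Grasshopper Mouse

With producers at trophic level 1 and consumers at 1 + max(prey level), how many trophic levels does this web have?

4

Producers (level 1): Brittlebush.
Brittlebush → Desert Cottontail → Spotted Skunk → Roadrunner gives Roadrunner level 4.
No species has a prey at level 4, so no species reaches level 5.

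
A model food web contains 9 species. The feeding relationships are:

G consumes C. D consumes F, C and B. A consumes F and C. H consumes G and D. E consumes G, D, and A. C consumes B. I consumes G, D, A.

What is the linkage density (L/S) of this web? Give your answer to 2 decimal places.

There are L = 15 links among S = 9 species.
L/S = 15/9 = 1.6667 ≈ 1.67.

L/S = 1.67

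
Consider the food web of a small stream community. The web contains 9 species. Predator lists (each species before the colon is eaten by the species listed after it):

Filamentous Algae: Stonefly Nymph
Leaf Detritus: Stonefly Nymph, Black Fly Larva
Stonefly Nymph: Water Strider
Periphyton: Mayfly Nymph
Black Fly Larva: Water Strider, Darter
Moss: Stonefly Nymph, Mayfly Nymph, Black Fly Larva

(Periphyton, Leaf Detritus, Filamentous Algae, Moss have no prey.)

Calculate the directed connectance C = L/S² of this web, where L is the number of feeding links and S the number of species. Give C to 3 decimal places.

The web has S = 9 species and L = 10 feeding links.
C = L / S² = 10 / 81 = 0.1235 ≈ 0.123.

C = 0.123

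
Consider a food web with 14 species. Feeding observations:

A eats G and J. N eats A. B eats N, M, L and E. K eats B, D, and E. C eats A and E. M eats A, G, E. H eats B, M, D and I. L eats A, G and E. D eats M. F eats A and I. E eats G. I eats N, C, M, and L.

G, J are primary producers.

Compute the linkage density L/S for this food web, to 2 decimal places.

There are L = 30 links among S = 14 species.
L/S = 30/14 = 2.1429 ≈ 2.14.

L/S = 2.14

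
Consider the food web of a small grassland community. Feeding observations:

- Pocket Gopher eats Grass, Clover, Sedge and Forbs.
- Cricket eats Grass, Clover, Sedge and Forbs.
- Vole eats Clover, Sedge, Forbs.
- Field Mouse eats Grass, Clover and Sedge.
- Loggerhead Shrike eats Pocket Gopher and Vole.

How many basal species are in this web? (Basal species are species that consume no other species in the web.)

Basal species (no prey listed): Grass, Sedge, Forbs, Clover.
Count: 4.

4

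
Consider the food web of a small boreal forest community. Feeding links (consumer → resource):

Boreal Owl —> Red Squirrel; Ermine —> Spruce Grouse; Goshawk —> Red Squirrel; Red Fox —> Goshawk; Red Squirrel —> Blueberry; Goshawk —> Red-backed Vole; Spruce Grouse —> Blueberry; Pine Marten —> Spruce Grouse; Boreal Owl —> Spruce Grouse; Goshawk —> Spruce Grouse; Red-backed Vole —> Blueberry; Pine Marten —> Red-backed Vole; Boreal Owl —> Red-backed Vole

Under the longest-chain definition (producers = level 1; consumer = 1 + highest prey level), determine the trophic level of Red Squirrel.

Trophic level 2

Blueberry is a producer → level 1.
Red Squirrel eats Blueberry → level 2.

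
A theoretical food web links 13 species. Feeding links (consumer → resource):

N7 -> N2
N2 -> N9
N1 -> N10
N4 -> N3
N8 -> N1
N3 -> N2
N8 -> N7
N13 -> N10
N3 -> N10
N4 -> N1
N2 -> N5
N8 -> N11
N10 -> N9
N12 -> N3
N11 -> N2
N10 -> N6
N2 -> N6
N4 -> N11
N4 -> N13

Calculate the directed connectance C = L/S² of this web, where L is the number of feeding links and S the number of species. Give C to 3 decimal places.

C = 0.112

The web has S = 13 species and L = 19 feeding links.
C = L / S² = 19 / 169 = 0.1124 ≈ 0.112.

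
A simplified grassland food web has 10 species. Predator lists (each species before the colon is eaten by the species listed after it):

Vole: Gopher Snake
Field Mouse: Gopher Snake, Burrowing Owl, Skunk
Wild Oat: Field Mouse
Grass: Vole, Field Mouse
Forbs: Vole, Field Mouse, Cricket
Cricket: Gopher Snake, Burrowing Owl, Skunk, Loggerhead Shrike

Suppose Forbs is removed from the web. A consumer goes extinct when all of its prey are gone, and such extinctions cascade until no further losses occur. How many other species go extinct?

Remove Forbs.
Round 1: Cricket (all prey gone) → extinct.
Round 2: Loggerhead Shrike (all prey gone) → extinct.
No further losses. Total secondary extinctions: 2.

2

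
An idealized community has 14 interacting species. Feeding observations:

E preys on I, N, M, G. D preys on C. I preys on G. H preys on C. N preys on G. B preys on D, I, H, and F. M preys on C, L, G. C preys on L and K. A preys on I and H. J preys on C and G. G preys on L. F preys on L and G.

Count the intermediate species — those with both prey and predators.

Intermediate species (has both prey and predators): C, G, N, H, D, I, F, M.
Count: 8.

8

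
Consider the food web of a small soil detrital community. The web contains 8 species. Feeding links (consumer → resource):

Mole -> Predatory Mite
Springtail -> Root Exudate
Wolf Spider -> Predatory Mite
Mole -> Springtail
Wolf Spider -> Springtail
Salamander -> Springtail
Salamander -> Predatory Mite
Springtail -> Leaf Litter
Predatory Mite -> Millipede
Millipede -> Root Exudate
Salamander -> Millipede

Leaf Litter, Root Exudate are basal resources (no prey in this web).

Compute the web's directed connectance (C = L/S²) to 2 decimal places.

C = 0.17

The web has S = 8 species and L = 11 feeding links.
C = L / S² = 11 / 64 = 0.1719 ≈ 0.17.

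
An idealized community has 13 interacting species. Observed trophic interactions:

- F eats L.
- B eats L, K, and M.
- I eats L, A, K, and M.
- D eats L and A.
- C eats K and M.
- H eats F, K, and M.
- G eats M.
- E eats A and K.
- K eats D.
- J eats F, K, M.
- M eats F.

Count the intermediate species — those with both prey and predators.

4

Intermediate species (has both prey and predators): D, F, M, K.
Count: 4.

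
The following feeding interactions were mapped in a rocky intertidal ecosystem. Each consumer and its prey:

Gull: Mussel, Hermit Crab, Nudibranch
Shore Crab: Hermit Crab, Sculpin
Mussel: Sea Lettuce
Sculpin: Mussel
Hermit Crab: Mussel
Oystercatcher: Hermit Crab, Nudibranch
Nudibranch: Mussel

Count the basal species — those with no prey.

Basal species (no prey listed): Sea Lettuce.
Count: 1.

1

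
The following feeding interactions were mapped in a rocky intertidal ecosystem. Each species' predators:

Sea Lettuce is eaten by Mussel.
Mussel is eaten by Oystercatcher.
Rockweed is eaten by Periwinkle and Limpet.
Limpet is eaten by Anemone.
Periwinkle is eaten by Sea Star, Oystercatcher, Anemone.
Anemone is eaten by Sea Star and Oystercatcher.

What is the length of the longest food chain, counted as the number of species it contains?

4 species

One longest chain: Rockweed → Periwinkle → Anemone → Oystercatcher.
It has 4 species and 3 links.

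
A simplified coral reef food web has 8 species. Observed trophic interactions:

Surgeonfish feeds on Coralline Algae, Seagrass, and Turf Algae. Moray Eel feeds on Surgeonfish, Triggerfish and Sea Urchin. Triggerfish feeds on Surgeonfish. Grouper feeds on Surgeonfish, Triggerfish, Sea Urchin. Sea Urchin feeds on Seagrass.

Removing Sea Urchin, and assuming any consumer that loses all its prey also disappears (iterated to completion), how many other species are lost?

0

Remove Sea Urchin.
Every predator of it retains at least one other prey: Grouper still has Surgeonfish, Triggerfish; Moray Eel still has Surgeonfish, Triggerfish.
No consumer loses all prey, so no secondary extinctions occur.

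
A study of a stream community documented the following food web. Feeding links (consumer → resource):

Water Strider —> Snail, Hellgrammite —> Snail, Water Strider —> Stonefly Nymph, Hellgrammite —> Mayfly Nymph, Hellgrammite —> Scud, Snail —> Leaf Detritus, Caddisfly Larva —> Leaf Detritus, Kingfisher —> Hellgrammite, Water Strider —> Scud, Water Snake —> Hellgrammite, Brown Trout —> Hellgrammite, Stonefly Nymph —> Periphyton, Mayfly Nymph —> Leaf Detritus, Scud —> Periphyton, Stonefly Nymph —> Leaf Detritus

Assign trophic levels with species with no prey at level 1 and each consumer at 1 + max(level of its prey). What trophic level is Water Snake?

Leaf Detritus has no prey (basal) → level 1.
Mayfly Nymph eats Leaf Detritus → level 2.
Hellgrammite eats Mayfly Nymph (level 2); other prey at levels: Snail 2, Scud 2 → level 3.
Water Snake eats Hellgrammite → level 4.

Trophic level 4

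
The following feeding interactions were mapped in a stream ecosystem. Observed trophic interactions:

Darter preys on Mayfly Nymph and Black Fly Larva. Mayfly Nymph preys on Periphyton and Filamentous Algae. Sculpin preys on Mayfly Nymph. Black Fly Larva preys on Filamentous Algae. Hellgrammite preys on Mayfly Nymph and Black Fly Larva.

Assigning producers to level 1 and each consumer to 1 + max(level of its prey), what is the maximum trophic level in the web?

Producers (level 1): Periphyton, Filamentous Algae.
Periphyton → Mayfly Nymph → Sculpin gives Sculpin level 3.
No species has a prey at level 3, so no species reaches level 4.

3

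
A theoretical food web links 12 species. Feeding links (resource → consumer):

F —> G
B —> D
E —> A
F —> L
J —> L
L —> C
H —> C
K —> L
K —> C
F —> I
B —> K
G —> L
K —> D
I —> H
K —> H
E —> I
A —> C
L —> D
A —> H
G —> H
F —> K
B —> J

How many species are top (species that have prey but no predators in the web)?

Top species (has prey, but nothing eats it): C, D.
Count: 2.

2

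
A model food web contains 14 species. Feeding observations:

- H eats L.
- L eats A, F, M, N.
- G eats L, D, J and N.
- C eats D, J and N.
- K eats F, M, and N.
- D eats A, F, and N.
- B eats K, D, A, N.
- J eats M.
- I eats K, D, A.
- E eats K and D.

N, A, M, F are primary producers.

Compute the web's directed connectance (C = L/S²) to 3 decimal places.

The web has S = 14 species and L = 28 feeding links.
C = L / S² = 28 / 196 = 0.1429 ≈ 0.143.

C = 0.143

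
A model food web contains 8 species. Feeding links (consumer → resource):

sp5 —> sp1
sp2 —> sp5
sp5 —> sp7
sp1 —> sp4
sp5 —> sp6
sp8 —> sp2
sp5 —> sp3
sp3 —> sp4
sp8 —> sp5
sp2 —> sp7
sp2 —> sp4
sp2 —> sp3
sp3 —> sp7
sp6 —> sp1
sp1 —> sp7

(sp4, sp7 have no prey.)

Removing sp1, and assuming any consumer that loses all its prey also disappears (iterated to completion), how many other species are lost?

1

Remove sp1.
Round 1: sp6 (all prey gone) → extinct.
No further losses. Total secondary extinctions: 1.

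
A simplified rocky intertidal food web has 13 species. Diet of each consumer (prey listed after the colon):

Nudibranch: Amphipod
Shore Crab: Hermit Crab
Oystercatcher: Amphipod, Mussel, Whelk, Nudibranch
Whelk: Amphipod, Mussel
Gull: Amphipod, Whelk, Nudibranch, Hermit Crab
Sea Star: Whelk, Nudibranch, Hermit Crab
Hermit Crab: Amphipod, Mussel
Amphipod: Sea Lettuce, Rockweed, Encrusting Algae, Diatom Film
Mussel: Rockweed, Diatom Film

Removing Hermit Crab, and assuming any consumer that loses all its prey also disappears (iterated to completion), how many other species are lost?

Remove Hermit Crab.
Round 1: Shore Crab (all prey gone) → extinct.
No further losses. Total secondary extinctions: 1.

1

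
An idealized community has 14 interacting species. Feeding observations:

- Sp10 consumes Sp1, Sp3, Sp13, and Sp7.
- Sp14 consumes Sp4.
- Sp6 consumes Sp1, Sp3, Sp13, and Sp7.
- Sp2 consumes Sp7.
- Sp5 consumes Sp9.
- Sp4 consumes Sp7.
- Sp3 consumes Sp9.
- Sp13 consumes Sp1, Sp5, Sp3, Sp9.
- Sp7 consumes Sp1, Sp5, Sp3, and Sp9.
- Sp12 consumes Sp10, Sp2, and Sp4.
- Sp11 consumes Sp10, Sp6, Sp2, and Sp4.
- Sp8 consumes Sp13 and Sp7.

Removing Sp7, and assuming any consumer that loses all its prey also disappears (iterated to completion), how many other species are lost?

3

Remove Sp7.
Round 1: Sp4 (all prey gone), Sp2 (all prey gone) → extinct.
Round 2: Sp14 (all prey gone) → extinct.
No further losses. Total secondary extinctions: 3.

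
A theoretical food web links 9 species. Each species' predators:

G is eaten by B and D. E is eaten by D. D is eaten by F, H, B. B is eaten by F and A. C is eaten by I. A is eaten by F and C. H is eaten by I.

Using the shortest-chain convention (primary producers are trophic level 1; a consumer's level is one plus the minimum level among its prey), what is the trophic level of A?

G is a producer → level 1.
B eats G → level 2.
A eats B → level 3.
No prey of A is below level 2, so 3 is the minimum.

Trophic level 3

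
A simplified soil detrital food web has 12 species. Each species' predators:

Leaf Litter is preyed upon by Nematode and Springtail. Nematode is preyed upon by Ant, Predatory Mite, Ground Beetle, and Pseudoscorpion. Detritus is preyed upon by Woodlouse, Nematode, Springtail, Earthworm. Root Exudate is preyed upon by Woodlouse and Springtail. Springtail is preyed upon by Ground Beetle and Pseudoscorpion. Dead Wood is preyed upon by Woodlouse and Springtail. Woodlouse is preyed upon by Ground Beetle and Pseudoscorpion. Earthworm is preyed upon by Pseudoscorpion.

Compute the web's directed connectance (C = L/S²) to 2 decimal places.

The web has S = 12 species and L = 19 feeding links.
C = L / S² = 19 / 144 = 0.1319 ≈ 0.13.

C = 0.13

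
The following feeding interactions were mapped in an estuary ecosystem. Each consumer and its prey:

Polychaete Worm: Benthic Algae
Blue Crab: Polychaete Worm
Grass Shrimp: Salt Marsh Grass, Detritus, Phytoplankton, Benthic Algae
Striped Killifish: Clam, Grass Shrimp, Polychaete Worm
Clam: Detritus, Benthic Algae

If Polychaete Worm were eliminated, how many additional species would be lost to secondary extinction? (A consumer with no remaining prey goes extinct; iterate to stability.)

Remove Polychaete Worm.
Round 1: Blue Crab (all prey gone) → extinct.
No further losses. Total secondary extinctions: 1.

1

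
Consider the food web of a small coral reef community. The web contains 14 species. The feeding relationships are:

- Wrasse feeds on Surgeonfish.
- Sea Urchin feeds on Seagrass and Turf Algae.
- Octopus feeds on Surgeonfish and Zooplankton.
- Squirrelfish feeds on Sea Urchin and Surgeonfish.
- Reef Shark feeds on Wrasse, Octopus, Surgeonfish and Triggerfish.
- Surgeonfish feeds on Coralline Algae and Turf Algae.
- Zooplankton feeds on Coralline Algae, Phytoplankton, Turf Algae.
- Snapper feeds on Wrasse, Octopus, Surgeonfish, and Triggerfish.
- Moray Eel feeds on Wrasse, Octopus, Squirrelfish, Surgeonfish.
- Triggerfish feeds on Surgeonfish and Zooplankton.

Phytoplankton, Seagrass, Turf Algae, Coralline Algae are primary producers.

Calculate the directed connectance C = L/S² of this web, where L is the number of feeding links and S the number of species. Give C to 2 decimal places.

The web has S = 14 species and L = 26 feeding links.
C = L / S² = 26 / 196 = 0.1327 ≈ 0.13.

C = 0.13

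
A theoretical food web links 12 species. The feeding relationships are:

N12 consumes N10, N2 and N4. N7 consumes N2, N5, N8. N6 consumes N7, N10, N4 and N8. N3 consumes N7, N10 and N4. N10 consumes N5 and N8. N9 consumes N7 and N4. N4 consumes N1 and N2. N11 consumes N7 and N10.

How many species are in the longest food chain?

3 species

One longest chain: N8 → N10 → N11.
It has 3 species and 2 links.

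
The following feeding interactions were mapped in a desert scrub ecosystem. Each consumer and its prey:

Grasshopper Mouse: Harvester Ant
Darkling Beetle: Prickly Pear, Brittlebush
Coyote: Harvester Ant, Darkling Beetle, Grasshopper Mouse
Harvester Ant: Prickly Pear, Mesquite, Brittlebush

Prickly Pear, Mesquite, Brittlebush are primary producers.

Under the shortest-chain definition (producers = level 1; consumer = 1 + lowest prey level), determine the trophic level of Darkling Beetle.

Prickly Pear is a producer → level 1.
Darkling Beetle eats Prickly Pear → level 2.

Trophic level 2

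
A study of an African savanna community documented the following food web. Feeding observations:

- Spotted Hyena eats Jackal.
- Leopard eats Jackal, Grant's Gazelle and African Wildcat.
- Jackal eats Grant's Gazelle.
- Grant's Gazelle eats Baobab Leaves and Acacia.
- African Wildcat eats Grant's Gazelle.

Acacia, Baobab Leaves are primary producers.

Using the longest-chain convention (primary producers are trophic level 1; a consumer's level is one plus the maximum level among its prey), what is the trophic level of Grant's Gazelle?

Acacia is a producer → level 1.
Grant's Gazelle eats Acacia (level 1); other prey at levels: Baobab Leaves 1 → level 2.

Trophic level 2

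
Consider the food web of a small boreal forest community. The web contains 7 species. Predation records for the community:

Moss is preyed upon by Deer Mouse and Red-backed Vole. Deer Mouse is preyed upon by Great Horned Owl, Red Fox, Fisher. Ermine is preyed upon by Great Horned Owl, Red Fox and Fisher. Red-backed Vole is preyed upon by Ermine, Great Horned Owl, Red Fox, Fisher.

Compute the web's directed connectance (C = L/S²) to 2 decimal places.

The web has S = 7 species and L = 12 feeding links.
C = L / S² = 12 / 49 = 0.2449 ≈ 0.24.

C = 0.24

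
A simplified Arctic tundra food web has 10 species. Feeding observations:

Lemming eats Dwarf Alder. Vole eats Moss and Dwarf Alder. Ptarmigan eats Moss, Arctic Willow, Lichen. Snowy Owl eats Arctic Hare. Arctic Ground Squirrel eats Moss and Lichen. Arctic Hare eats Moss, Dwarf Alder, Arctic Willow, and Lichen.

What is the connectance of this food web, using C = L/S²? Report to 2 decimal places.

The web has S = 10 species and L = 13 feeding links.
C = L / S² = 13 / 100 = 0.1300 ≈ 0.13.

C = 0.13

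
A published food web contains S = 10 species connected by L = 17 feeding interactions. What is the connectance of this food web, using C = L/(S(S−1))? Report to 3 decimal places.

C = 0.189

The web has S = 10 species and L = 17 feeding links.
C = L / (S(S−1)) = 17 / 90 = 0.1889 ≈ 0.189.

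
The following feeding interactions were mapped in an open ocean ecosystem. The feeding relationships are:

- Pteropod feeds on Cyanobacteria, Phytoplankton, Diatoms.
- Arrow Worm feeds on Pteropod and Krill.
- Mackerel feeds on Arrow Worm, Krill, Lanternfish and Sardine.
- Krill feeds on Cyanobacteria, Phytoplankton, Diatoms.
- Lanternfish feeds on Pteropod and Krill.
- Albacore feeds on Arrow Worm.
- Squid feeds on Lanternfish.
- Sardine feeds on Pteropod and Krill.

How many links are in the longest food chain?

3 links

One longest chain: Diatoms → Krill → Lanternfish → Squid.
It has 4 species and 3 links.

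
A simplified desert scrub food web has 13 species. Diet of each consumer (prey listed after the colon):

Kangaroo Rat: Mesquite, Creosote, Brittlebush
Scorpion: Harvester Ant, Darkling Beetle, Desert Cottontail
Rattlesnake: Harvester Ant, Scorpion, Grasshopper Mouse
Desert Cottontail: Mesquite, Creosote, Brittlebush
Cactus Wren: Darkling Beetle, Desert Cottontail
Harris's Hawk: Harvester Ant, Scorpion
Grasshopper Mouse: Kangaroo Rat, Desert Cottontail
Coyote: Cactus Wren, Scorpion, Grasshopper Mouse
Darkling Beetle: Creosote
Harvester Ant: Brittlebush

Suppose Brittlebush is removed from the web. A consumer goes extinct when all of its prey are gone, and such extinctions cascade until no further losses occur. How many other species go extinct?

1

Remove Brittlebush.
Round 1: Harvester Ant (all prey gone) → extinct.
No further losses. Total secondary extinctions: 1.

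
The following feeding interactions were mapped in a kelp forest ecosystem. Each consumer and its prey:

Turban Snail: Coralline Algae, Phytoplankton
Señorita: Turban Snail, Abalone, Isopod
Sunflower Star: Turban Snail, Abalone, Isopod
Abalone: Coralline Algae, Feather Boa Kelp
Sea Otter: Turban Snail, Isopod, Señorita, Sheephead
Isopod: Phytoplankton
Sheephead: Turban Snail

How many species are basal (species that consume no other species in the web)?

Basal species (no prey listed): Coralline Algae, Feather Boa Kelp, Phytoplankton.
Count: 3.

3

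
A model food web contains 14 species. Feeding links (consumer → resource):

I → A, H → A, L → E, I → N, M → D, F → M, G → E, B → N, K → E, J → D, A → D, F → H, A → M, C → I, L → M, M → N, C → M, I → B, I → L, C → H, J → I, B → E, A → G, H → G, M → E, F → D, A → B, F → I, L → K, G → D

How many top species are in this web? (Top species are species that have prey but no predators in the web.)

Top species (has prey, but nothing eats it): J, C, F.
Count: 3.

3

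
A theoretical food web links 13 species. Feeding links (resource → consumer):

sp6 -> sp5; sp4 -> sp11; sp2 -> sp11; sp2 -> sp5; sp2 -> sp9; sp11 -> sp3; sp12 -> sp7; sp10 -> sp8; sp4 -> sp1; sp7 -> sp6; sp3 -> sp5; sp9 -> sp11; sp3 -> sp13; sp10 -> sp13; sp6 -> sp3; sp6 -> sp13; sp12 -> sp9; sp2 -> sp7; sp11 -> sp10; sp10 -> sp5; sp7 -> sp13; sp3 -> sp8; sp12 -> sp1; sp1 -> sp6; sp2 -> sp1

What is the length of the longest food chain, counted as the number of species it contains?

5 species

One longest chain: sp12 → sp7 → sp6 → sp3 → sp8.
It has 5 species and 4 links.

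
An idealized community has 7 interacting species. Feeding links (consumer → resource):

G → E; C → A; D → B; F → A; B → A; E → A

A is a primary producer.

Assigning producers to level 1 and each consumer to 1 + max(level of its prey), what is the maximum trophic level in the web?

3

Producers (level 1): A.
A → E → G gives G level 3.
No species has a prey at level 3, so no species reaches level 4.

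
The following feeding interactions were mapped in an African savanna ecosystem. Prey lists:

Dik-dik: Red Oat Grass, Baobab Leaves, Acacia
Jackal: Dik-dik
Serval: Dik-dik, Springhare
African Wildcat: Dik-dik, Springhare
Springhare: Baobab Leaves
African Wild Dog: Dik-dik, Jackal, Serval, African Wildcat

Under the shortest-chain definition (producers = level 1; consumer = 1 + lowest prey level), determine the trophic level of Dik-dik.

Red Oat Grass is a producer → level 1.
Dik-dik eats Red Oat Grass → level 2.

Trophic level 2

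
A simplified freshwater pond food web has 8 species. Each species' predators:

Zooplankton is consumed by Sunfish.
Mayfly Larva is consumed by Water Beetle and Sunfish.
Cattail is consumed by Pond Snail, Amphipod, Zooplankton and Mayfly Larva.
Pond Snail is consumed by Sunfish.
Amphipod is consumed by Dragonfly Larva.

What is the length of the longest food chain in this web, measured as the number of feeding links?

2 links

One longest chain: Cattail → Zooplankton → Sunfish.
It has 3 species and 2 links.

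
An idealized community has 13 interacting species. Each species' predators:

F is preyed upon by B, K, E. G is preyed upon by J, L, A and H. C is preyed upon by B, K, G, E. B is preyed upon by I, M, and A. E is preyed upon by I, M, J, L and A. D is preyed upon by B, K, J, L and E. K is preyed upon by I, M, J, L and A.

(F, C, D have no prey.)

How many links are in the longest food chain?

One longest chain: C → G → L.
It has 3 species and 2 links.

2 links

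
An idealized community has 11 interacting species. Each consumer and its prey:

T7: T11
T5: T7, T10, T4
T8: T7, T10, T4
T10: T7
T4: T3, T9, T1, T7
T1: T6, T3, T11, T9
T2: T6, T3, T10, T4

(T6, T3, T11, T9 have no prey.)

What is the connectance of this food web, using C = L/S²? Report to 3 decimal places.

The web has S = 11 species and L = 20 feeding links.
C = L / S² = 20 / 121 = 0.1653 ≈ 0.165.

C = 0.165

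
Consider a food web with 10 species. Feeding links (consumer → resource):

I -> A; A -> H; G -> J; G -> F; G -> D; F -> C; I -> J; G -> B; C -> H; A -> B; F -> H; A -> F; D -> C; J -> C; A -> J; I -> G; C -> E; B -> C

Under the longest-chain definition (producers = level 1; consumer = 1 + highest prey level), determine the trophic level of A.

H is a producer → level 1.
C eats H (level 1); other prey at levels: E 1 → level 2.
B eats C → level 3.
A eats B (level 3); other prey at levels: H 1, J 3, F 3 → level 4.

Trophic level 4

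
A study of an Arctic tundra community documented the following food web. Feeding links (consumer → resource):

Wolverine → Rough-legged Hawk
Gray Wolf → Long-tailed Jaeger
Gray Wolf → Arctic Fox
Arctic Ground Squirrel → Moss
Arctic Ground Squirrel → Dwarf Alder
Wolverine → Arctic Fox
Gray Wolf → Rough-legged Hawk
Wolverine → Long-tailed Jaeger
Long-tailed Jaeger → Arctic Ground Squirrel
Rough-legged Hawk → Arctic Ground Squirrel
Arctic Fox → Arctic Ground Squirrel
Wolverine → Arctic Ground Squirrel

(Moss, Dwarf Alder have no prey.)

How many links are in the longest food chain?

One longest chain: Moss → Arctic Ground Squirrel → Arctic Fox → Wolverine.
It has 4 species and 3 links.

3 links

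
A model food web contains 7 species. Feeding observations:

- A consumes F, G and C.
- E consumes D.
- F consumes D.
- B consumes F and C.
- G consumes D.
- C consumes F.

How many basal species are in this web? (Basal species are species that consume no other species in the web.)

Basal species (no prey listed): D.
Count: 1.

1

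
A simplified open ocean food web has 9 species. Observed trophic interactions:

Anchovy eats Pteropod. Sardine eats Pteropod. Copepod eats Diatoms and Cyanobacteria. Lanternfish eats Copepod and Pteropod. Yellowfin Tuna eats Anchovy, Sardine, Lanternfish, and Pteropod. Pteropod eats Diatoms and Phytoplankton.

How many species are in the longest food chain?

4 species

One longest chain: Diatoms → Pteropod → Sardine → Yellowfin Tuna.
It has 4 species and 3 links.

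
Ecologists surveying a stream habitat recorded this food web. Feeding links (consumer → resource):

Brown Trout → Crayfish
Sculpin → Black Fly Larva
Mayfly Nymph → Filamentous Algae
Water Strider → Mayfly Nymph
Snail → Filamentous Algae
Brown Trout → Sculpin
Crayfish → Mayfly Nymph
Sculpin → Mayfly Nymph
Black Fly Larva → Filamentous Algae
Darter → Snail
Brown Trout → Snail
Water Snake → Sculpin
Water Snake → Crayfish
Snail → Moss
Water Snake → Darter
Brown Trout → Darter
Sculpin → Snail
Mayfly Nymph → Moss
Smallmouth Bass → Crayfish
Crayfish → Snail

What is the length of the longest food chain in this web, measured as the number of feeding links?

3 links

One longest chain: Moss → Snail → Sculpin → Brown Trout.
It has 4 species and 3 links.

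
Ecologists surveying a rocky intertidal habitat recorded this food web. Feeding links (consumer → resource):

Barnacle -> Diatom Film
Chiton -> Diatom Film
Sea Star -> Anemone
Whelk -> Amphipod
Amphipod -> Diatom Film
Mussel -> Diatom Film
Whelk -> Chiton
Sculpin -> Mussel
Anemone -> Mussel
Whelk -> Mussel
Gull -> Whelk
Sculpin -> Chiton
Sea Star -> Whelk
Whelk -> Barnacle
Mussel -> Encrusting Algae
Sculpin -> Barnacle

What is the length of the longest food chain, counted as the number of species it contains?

4 species

One longest chain: Diatom Film → Barnacle → Whelk → Sea Star.
It has 4 species and 3 links.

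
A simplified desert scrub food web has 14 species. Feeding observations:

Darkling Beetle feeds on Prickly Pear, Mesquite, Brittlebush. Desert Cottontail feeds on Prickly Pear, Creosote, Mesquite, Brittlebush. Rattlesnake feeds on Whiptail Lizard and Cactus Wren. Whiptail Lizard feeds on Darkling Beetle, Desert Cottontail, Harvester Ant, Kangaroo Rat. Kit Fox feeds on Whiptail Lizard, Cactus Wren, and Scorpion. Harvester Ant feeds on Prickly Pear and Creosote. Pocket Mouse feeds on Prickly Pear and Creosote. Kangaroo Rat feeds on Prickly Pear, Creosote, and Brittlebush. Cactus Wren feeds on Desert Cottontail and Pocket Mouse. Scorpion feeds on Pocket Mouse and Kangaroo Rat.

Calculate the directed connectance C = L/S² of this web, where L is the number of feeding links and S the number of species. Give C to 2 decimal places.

The web has S = 14 species and L = 27 feeding links.
C = L / S² = 27 / 196 = 0.1378 ≈ 0.14.

C = 0.14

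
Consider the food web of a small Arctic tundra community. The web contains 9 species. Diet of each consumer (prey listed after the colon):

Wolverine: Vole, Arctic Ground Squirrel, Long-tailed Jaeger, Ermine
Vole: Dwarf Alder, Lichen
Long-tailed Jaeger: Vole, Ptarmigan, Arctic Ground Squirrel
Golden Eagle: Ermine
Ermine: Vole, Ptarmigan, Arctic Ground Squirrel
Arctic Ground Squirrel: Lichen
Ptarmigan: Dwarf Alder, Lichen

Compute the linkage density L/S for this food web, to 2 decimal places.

L/S = 1.78

There are L = 16 links among S = 9 species.
L/S = 16/9 = 1.7778 ≈ 1.78.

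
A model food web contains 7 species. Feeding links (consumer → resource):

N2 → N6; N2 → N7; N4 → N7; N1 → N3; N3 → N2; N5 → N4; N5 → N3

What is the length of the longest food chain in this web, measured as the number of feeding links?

3 links

One longest chain: N6 → N2 → N3 → N5.
It has 4 species and 3 links.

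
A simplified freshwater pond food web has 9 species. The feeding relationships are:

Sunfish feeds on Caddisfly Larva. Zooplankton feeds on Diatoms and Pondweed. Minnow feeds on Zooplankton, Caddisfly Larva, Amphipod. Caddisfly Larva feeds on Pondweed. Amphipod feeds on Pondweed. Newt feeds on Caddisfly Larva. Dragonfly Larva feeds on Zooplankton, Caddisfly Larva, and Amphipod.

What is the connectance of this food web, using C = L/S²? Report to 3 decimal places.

C = 0.148

The web has S = 9 species and L = 12 feeding links.
C = L / S² = 12 / 81 = 0.1481 ≈ 0.148.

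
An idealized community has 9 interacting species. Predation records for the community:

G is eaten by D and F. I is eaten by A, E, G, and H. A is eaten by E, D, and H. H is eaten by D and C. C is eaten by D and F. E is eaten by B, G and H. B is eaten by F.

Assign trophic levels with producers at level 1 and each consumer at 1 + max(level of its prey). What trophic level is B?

I is a producer → level 1.
A eats I → level 2.
E eats A (level 2); other prey at levels: I 1 → level 3.
B eats E → level 4.

Trophic level 4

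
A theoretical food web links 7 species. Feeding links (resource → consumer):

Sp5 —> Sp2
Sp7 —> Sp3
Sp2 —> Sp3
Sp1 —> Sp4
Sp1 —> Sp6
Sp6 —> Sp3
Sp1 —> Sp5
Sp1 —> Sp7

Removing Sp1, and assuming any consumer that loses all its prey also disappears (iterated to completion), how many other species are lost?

6

Remove Sp1.
Round 1: Sp6 (all prey gone), Sp4 (all prey gone), Sp7 (all prey gone), Sp5 (all prey gone) → extinct.
Round 2: Sp2 (all prey gone) → extinct.
Round 3: Sp3 (all prey gone) → extinct.
No further losses. Total secondary extinctions: 6.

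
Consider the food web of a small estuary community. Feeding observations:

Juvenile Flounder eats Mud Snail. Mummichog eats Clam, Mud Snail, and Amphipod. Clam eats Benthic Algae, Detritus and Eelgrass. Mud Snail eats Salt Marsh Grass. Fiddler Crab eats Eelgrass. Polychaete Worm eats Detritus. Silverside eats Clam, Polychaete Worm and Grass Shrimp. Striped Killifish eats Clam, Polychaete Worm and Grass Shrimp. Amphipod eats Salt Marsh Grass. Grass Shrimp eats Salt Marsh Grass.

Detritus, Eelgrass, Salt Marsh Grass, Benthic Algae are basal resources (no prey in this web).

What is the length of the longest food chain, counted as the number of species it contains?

3 species

One longest chain: Salt Marsh Grass → Mud Snail → Juvenile Flounder.
It has 3 species and 2 links.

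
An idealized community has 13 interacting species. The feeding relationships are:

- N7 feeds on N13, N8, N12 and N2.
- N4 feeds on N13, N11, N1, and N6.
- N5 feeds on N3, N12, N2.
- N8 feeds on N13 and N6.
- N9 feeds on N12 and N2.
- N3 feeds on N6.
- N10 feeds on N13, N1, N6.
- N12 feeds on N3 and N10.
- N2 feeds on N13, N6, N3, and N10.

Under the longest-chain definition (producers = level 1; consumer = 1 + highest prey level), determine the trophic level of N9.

N6 is a producer → level 1.
N3 eats N6 → level 2.
N12 eats N3 (level 2); other prey at levels: N10 2 → level 3.
N9 eats N12 (level 3); other prey at levels: N2 3 → level 4.

Trophic level 4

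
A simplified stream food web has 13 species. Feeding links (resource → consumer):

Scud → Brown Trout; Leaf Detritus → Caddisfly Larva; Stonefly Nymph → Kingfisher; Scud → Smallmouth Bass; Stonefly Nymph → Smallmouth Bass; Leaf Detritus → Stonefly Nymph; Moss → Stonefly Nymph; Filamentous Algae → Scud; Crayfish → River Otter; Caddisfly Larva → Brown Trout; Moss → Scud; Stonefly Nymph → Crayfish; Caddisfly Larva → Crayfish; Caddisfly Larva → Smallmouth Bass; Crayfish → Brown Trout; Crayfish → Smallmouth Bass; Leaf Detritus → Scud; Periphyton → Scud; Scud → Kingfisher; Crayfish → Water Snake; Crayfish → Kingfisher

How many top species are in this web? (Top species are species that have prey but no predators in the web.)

5

Top species (has prey, but nothing eats it): Brown Trout, Kingfisher, Smallmouth Bass, Water Snake, River Otter.
Count: 5.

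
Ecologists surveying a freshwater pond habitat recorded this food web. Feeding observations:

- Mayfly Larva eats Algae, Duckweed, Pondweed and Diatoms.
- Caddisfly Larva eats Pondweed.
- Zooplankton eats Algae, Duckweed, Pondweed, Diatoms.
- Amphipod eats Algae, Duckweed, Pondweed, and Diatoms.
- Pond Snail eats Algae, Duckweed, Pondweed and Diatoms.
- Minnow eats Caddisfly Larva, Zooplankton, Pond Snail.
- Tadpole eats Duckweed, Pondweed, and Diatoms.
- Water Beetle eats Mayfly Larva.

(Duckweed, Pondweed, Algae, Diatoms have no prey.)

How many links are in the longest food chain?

2 links

One longest chain: Duckweed → Mayfly Larva → Water Beetle.
It has 3 species and 2 links.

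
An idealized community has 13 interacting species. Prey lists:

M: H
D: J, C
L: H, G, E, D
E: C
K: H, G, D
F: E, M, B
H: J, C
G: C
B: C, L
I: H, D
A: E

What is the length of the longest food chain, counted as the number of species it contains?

One longest chain: J → H → L → B → F.
It has 5 species and 4 links.

5 species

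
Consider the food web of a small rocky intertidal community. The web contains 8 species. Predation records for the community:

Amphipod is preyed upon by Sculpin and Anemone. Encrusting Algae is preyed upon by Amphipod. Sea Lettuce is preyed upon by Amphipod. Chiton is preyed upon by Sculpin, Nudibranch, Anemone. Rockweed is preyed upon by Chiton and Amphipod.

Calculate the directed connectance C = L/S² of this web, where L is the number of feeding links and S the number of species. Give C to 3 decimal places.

The web has S = 8 species and L = 9 feeding links.
C = L / S² = 9 / 64 = 0.1406 ≈ 0.141.

C = 0.141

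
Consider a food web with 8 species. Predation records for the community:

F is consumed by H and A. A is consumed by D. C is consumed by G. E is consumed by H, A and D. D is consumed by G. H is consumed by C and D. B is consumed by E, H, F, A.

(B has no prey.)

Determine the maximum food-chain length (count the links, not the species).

One longest chain: B → F → H → C → G.
It has 5 species and 4 links.

4 links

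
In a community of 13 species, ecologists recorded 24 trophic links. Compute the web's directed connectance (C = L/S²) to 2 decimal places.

The web has S = 13 species and L = 24 feeding links.
C = L / S² = 24 / 169 = 0.1420 ≈ 0.14.

C = 0.14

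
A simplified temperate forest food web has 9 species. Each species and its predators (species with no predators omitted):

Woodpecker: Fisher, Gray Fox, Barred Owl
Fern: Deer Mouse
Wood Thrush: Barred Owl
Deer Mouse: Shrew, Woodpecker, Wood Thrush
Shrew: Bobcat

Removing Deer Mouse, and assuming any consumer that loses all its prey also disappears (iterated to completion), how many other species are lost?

Remove Deer Mouse.
Round 1: Shrew (all prey gone), Woodpecker (all prey gone), Wood Thrush (all prey gone) → extinct.
Round 2: Fisher (all prey gone), Gray Fox (all prey gone), Bobcat (all prey gone), Barred Owl (all prey gone) → extinct.
No further losses. Total secondary extinctions: 7.

7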